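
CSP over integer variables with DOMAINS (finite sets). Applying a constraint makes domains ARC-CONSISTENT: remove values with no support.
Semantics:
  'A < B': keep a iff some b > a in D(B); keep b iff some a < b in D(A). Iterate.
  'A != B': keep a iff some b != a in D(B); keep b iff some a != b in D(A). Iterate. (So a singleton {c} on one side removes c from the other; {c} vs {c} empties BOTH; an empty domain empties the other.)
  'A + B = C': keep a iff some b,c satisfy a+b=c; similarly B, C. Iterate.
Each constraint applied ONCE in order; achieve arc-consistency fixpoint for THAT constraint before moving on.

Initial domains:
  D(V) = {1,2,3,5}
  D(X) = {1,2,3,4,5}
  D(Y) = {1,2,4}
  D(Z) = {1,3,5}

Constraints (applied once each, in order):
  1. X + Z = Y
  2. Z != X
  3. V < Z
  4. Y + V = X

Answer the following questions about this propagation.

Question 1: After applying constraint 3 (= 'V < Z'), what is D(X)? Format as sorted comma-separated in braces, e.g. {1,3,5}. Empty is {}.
Constraint 1 (X + Z = Y) on D(X)={1,2,3,4,5} D(Z)={1,3,5} D(Y)={1,2,4}: X {1,2,3,4,5}->{1,3}; Z {1,3,5}->{1,3}; Y {1,2,4}->{2,4}
Constraint 2 (Z != X) on D(Z)={1,3} D(X)={1,3}: no change
Constraint 3 (V < Z) on D(V)={1,2,3,5} D(Z)={1,3}: V {1,2,3,5}->{1,2}; Z {1,3}->{3}
So after constraint 3: D(X) = {1,3}

Answer: {1,3}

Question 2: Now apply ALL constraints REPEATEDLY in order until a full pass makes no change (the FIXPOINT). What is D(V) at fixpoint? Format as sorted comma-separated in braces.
pass 0 (initial): D(V)={1,2,3,5}
pass 1: V {1,2,3,5}->{1}; X {1,2,3,4,5}->{3}; Y {1,2,4}->{2}; Z {1,3,5}->{3}
pass 2: V {1}->{}; X {3}->{}; Y {2}->{}; Z {3}->{}
pass 3: no change
Fixpoint after 3 passes: D(V) = {}

Answer: {}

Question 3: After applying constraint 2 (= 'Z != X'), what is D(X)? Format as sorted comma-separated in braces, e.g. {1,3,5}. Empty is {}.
Answer: {1,3}

Derivation:
Constraint 1 (X + Z = Y) on D(X)={1,2,3,4,5} D(Z)={1,3,5} D(Y)={1,2,4}: X {1,2,3,4,5}->{1,3}; Z {1,3,5}->{1,3}; Y {1,2,4}->{2,4}
Constraint 2 (Z != X) on D(Z)={1,3} D(X)={1,3}: no change
So after constraint 2: D(X) = {1,3}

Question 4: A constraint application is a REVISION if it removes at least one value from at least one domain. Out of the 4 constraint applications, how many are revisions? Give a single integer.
Answer: 3

Derivation:
Constraint 1 (X + Z = Y) on D(X)={1,2,3,4,5} D(Z)={1,3,5} D(Y)={1,2,4}: X {1,2,3,4,5}->{1,3}; Z {1,3,5}->{1,3}; Y {1,2,4}->{2,4} => REVISION
Constraint 2 (Z != X) on D(Z)={1,3} D(X)={1,3}: no change => not a revision
Constraint 3 (V < Z) on D(V)={1,2,3,5} D(Z)={1,3}: V {1,2,3,5}->{1,2}; Z {1,3}->{3} => REVISION
Constraint 4 (Y + V = X) on D(Y)={2,4} D(V)={1,2} D(X)={1,3}: Y {2,4}->{2}; V {1,2}->{1}; X {1,3}->{3} => REVISION
Total revisions = 3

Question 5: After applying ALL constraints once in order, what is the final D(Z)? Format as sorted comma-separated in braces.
Answer: {3}

Derivation:
Constraint 1 (X + Z = Y) on D(X)={1,2,3,4,5} D(Z)={1,3,5} D(Y)={1,2,4}: X {1,2,3,4,5}->{1,3}; Z {1,3,5}->{1,3}; Y {1,2,4}->{2,4}
Constraint 2 (Z != X) on D(Z)={1,3} D(X)={1,3}: no change
Constraint 3 (V < Z) on D(V)={1,2,3,5} D(Z)={1,3}: V {1,2,3,5}->{1,2}; Z {1,3}->{3}
Constraint 4 (Y + V = X) on D(Y)={2,4} D(V)={1,2} D(X)={1,3}: Y {2,4}->{2}; V {1,2}->{1}; X {1,3}->{3}
So after all 4 constraints: D(Z) = {3}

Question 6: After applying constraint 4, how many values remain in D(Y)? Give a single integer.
Constraint 1 (X + Z = Y) on D(X)={1,2,3,4,5} D(Z)={1,3,5} D(Y)={1,2,4}: X {1,2,3,4,5}->{1,3}; Z {1,3,5}->{1,3}; Y {1,2,4}->{2,4}
Constraint 2 (Z != X) on D(Z)={1,3} D(X)={1,3}: no change
Constraint 3 (V < Z) on D(V)={1,2,3,5} D(Z)={1,3}: V {1,2,3,5}->{1,2}; Z {1,3}->{3}
Constraint 4 (Y + V = X) on D(Y)={2,4} D(V)={1,2} D(X)={1,3}: Y {2,4}->{2}; V {1,2}->{1}; X {1,3}->{3}
So after constraint 4: D(Y)={2}, size = 1

Answer: 1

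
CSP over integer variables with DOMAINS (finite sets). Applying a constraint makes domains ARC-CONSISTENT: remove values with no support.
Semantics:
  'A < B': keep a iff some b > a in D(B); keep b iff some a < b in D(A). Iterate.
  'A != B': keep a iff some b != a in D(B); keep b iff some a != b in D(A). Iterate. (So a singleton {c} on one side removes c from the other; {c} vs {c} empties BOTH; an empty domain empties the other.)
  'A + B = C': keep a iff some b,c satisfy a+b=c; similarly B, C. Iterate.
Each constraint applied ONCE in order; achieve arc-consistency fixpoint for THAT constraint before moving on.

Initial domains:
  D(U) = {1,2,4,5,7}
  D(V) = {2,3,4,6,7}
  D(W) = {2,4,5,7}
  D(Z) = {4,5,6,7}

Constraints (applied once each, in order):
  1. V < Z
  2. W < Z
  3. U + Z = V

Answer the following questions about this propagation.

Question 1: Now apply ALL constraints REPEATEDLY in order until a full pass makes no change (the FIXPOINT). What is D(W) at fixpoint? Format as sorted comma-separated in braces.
pass 0 (initial): D(W)={2,4,5,7}
pass 1: U {1,2,4,5,7}->{1,2}; V {2,3,4,6,7}->{6}; W {2,4,5,7}->{2,4,5}; Z {4,5,6,7}->{4,5}
pass 2: U {1,2}->{}; V {6}->{}; W {2,4,5}->{}; Z {4,5}->{}
pass 3: no change
Fixpoint after 3 passes: D(W) = {}

Answer: {}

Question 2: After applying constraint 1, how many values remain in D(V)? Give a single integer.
Answer: 4

Derivation:
Constraint 1 (V < Z) on D(V)={2,3,4,6,7} D(Z)={4,5,6,7}: V {2,3,4,6,7}->{2,3,4,6}
So after constraint 1: D(V)={2,3,4,6}, size = 4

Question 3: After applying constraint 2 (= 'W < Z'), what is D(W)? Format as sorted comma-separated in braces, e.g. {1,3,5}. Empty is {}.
Constraint 1 (V < Z) on D(V)={2,3,4,6,7} D(Z)={4,5,6,7}: V {2,3,4,6,7}->{2,3,4,6}
Constraint 2 (W < Z) on D(W)={2,4,5,7} D(Z)={4,5,6,7}: W {2,4,5,7}->{2,4,5}
So after constraint 2: D(W) = {2,4,5}

Answer: {2,4,5}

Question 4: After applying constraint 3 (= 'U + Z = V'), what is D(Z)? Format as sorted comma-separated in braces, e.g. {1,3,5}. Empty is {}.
Answer: {4,5}

Derivation:
Constraint 1 (V < Z) on D(V)={2,3,4,6,7} D(Z)={4,5,6,7}: V {2,3,4,6,7}->{2,3,4,6}
Constraint 2 (W < Z) on D(W)={2,4,5,7} D(Z)={4,5,6,7}: W {2,4,5,7}->{2,4,5}
Constraint 3 (U + Z = V) on D(U)={1,2,4,5,7} D(Z)={4,5,6,7} D(V)={2,3,4,6}: U {1,2,4,5,7}->{1,2}; Z {4,5,6,7}->{4,5}; V {2,3,4,6}->{6}
So after constraint 3: D(Z) = {4,5}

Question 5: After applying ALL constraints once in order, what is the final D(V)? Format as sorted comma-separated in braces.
Constraint 1 (V < Z) on D(V)={2,3,4,6,7} D(Z)={4,5,6,7}: V {2,3,4,6,7}->{2,3,4,6}
Constraint 2 (W < Z) on D(W)={2,4,5,7} D(Z)={4,5,6,7}: W {2,4,5,7}->{2,4,5}
Constraint 3 (U + Z = V) on D(U)={1,2,4,5,7} D(Z)={4,5,6,7} D(V)={2,3,4,6}: U {1,2,4,5,7}->{1,2}; Z {4,5,6,7}->{4,5}; V {2,3,4,6}->{6}
So after all 3 constraints: D(V) = {6}

Answer: {6}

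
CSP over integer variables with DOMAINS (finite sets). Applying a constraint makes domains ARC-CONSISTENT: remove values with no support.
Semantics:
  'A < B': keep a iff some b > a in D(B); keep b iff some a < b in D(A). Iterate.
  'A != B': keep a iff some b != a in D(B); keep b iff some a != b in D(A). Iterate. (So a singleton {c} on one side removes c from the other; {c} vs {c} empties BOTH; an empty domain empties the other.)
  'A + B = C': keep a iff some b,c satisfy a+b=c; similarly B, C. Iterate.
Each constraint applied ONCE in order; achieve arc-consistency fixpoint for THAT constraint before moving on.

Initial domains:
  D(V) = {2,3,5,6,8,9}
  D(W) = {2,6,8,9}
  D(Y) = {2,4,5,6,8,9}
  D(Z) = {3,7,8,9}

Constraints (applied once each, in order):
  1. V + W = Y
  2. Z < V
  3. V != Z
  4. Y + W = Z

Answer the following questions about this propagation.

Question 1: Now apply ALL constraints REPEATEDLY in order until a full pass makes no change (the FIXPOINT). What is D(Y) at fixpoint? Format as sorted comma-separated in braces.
Answer: {}

Derivation:
pass 0 (initial): D(Y)={2,4,5,6,8,9}
pass 1: V {2,3,5,6,8,9}->{6}; W {2,6,8,9}->{}; Y {2,4,5,6,8,9}->{}; Z {3,7,8,9}->{}
pass 2: V {6}->{}
pass 3: no change
Fixpoint after 3 passes: D(Y) = {}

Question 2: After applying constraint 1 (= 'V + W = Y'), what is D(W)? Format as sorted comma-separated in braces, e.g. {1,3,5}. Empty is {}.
Constraint 1 (V + W = Y) on D(V)={2,3,5,6,8,9} D(W)={2,6,8,9} D(Y)={2,4,5,6,8,9}: V {2,3,5,6,8,9}->{2,3,6}; W {2,6,8,9}->{2,6}; Y {2,4,5,6,8,9}->{4,5,8,9}
So after constraint 1: D(W) = {2,6}

Answer: {2,6}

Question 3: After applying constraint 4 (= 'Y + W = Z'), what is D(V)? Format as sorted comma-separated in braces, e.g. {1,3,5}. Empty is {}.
Constraint 1 (V + W = Y) on D(V)={2,3,5,6,8,9} D(W)={2,6,8,9} D(Y)={2,4,5,6,8,9}: V {2,3,5,6,8,9}->{2,3,6}; W {2,6,8,9}->{2,6}; Y {2,4,5,6,8,9}->{4,5,8,9}
Constraint 2 (Z < V) on D(Z)={3,7,8,9} D(V)={2,3,6}: Z {3,7,8,9}->{3}; V {2,3,6}->{6}
Constraint 3 (V != Z) on D(V)={6} D(Z)={3}: no change
Constraint 4 (Y + W = Z) on D(Y)={4,5,8,9} D(W)={2,6} D(Z)={3}: Y {4,5,8,9}->{}; W {2,6}->{}; Z {3}->{}
So after constraint 4: D(V) = {6}

Answer: {6}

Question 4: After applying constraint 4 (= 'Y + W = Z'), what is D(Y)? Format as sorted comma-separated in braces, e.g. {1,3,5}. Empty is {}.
Answer: {}

Derivation:
Constraint 1 (V + W = Y) on D(V)={2,3,5,6,8,9} D(W)={2,6,8,9} D(Y)={2,4,5,6,8,9}: V {2,3,5,6,8,9}->{2,3,6}; W {2,6,8,9}->{2,6}; Y {2,4,5,6,8,9}->{4,5,8,9}
Constraint 2 (Z < V) on D(Z)={3,7,8,9} D(V)={2,3,6}: Z {3,7,8,9}->{3}; V {2,3,6}->{6}
Constraint 3 (V != Z) on D(V)={6} D(Z)={3}: no change
Constraint 4 (Y + W = Z) on D(Y)={4,5,8,9} D(W)={2,6} D(Z)={3}: Y {4,5,8,9}->{}; W {2,6}->{}; Z {3}->{}
So after constraint 4: D(Y) = {}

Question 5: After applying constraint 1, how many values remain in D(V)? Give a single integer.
Constraint 1 (V + W = Y) on D(V)={2,3,5,6,8,9} D(W)={2,6,8,9} D(Y)={2,4,5,6,8,9}: V {2,3,5,6,8,9}->{2,3,6}; W {2,6,8,9}->{2,6}; Y {2,4,5,6,8,9}->{4,5,8,9}
So after constraint 1: D(V)={2,3,6}, size = 3

Answer: 3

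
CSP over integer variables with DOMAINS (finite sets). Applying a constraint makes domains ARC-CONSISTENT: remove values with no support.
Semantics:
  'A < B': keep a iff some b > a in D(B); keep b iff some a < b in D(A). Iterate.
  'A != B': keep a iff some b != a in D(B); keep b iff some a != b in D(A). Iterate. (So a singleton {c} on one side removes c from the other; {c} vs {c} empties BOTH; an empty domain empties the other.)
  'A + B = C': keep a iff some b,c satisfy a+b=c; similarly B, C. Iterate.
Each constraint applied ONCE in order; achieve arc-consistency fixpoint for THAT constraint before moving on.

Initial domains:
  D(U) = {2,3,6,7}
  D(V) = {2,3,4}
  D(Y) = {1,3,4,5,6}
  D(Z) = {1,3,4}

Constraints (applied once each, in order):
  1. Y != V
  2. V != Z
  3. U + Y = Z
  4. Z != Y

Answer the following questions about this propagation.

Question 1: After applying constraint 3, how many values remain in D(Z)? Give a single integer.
Constraint 1 (Y != V) on D(Y)={1,3,4,5,6} D(V)={2,3,4}: no change
Constraint 2 (V != Z) on D(V)={2,3,4} D(Z)={1,3,4}: no change
Constraint 3 (U + Y = Z) on D(U)={2,3,6,7} D(Y)={1,3,4,5,6} D(Z)={1,3,4}: U {2,3,6,7}->{2,3}; Y {1,3,4,5,6}->{1}; Z {1,3,4}->{3,4}
So after constraint 3: D(Z)={3,4}, size = 2

Answer: 2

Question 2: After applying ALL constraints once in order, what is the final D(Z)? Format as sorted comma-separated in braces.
Constraint 1 (Y != V) on D(Y)={1,3,4,5,6} D(V)={2,3,4}: no change
Constraint 2 (V != Z) on D(V)={2,3,4} D(Z)={1,3,4}: no change
Constraint 3 (U + Y = Z) on D(U)={2,3,6,7} D(Y)={1,3,4,5,6} D(Z)={1,3,4}: U {2,3,6,7}->{2,3}; Y {1,3,4,5,6}->{1}; Z {1,3,4}->{3,4}
Constraint 4 (Z != Y) on D(Z)={3,4} D(Y)={1}: no change
So after all 4 constraints: D(Z) = {3,4}

Answer: {3,4}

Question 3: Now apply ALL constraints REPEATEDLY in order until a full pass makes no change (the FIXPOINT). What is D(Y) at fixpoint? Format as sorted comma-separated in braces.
Answer: {1}

Derivation:
pass 0 (initial): D(Y)={1,3,4,5,6}
pass 1: U {2,3,6,7}->{2,3}; Y {1,3,4,5,6}->{1}; Z {1,3,4}->{3,4}
pass 2: no change
Fixpoint after 2 passes: D(Y) = {1}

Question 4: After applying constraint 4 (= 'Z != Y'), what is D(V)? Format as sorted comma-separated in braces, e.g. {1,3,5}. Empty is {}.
Constraint 1 (Y != V) on D(Y)={1,3,4,5,6} D(V)={2,3,4}: no change
Constraint 2 (V != Z) on D(V)={2,3,4} D(Z)={1,3,4}: no change
Constraint 3 (U + Y = Z) on D(U)={2,3,6,7} D(Y)={1,3,4,5,6} D(Z)={1,3,4}: U {2,3,6,7}->{2,3}; Y {1,3,4,5,6}->{1}; Z {1,3,4}->{3,4}
Constraint 4 (Z != Y) on D(Z)={3,4} D(Y)={1}: no change
So after constraint 4: D(V) = {2,3,4}

Answer: {2,3,4}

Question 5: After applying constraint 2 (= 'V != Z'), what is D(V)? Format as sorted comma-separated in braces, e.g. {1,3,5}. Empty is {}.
Answer: {2,3,4}

Derivation:
Constraint 1 (Y != V) on D(Y)={1,3,4,5,6} D(V)={2,3,4}: no change
Constraint 2 (V != Z) on D(V)={2,3,4} D(Z)={1,3,4}: no change
So after constraint 2: D(V) = {2,3,4}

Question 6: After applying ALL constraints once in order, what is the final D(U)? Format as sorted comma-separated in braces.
Constraint 1 (Y != V) on D(Y)={1,3,4,5,6} D(V)={2,3,4}: no change
Constraint 2 (V != Z) on D(V)={2,3,4} D(Z)={1,3,4}: no change
Constraint 3 (U + Y = Z) on D(U)={2,3,6,7} D(Y)={1,3,4,5,6} D(Z)={1,3,4}: U {2,3,6,7}->{2,3}; Y {1,3,4,5,6}->{1}; Z {1,3,4}->{3,4}
Constraint 4 (Z != Y) on D(Z)={3,4} D(Y)={1}: no change
So after all 4 constraints: D(U) = {2,3}

Answer: {2,3}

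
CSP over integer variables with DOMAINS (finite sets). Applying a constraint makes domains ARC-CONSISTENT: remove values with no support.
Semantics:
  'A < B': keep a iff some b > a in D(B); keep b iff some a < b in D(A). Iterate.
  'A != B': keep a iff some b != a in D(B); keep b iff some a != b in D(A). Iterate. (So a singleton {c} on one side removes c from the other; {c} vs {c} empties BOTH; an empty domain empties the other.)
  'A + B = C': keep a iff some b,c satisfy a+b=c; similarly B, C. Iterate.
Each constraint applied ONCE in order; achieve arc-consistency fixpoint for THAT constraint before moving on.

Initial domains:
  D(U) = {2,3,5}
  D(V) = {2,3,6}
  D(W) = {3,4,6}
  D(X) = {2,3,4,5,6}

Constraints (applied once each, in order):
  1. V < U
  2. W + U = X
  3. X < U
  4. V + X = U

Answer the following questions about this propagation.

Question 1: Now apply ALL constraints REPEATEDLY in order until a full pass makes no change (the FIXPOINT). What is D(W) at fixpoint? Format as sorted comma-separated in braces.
pass 0 (initial): D(W)={3,4,6}
pass 1: U {2,3,5}->{}; V {2,3,6}->{}; W {3,4,6}->{3}; X {2,3,4,5,6}->{}
pass 2: W {3}->{}
pass 3: no change
Fixpoint after 3 passes: D(W) = {}

Answer: {}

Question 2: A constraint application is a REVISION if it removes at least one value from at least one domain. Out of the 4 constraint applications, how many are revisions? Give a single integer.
Constraint 1 (V < U) on D(V)={2,3,6} D(U)={2,3,5}: V {2,3,6}->{2,3}; U {2,3,5}->{3,5} => REVISION
Constraint 2 (W + U = X) on D(W)={3,4,6} D(U)={3,5} D(X)={2,3,4,5,6}: W {3,4,6}->{3}; U {3,5}->{3}; X {2,3,4,5,6}->{6} => REVISION
Constraint 3 (X < U) on D(X)={6} D(U)={3}: X {6}->{}; U {3}->{} => REVISION
Constraint 4 (V + X = U) on D(V)={2,3} D(X)={} D(U)={}: V {2,3}->{} => REVISION
Total revisions = 4

Answer: 4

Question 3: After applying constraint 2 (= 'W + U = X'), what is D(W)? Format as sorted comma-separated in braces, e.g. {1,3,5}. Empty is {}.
Answer: {3}

Derivation:
Constraint 1 (V < U) on D(V)={2,3,6} D(U)={2,3,5}: V {2,3,6}->{2,3}; U {2,3,5}->{3,5}
Constraint 2 (W + U = X) on D(W)={3,4,6} D(U)={3,5} D(X)={2,3,4,5,6}: W {3,4,6}->{3}; U {3,5}->{3}; X {2,3,4,5,6}->{6}
So after constraint 2: D(W) = {3}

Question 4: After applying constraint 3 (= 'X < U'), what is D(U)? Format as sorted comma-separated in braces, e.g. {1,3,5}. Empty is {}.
Answer: {}

Derivation:
Constraint 1 (V < U) on D(V)={2,3,6} D(U)={2,3,5}: V {2,3,6}->{2,3}; U {2,3,5}->{3,5}
Constraint 2 (W + U = X) on D(W)={3,4,6} D(U)={3,5} D(X)={2,3,4,5,6}: W {3,4,6}->{3}; U {3,5}->{3}; X {2,3,4,5,6}->{6}
Constraint 3 (X < U) on D(X)={6} D(U)={3}: X {6}->{}; U {3}->{}
So after constraint 3: D(U) = {}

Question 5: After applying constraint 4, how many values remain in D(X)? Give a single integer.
Constraint 1 (V < U) on D(V)={2,3,6} D(U)={2,3,5}: V {2,3,6}->{2,3}; U {2,3,5}->{3,5}
Constraint 2 (W + U = X) on D(W)={3,4,6} D(U)={3,5} D(X)={2,3,4,5,6}: W {3,4,6}->{3}; U {3,5}->{3}; X {2,3,4,5,6}->{6}
Constraint 3 (X < U) on D(X)={6} D(U)={3}: X {6}->{}; U {3}->{}
Constraint 4 (V + X = U) on D(V)={2,3} D(X)={} D(U)={}: V {2,3}->{}
So after constraint 4: D(X)={}, size = 0

Answer: 0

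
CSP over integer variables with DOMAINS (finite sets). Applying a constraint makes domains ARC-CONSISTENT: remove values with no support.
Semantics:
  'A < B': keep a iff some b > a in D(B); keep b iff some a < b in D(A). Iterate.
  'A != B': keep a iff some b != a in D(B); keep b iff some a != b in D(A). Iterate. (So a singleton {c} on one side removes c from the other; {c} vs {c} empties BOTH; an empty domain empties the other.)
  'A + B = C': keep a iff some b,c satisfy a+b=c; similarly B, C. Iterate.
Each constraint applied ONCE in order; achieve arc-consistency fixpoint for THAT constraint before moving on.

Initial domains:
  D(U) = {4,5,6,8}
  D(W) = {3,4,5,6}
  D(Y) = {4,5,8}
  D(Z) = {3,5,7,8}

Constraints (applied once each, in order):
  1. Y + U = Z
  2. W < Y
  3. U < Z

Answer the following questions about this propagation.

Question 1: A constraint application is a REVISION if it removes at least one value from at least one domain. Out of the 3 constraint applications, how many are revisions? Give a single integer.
Answer: 2

Derivation:
Constraint 1 (Y + U = Z) on D(Y)={4,5,8} D(U)={4,5,6,8} D(Z)={3,5,7,8}: Y {4,5,8}->{4}; U {4,5,6,8}->{4}; Z {3,5,7,8}->{8} => REVISION
Constraint 2 (W < Y) on D(W)={3,4,5,6} D(Y)={4}: W {3,4,5,6}->{3} => REVISION
Constraint 3 (U < Z) on D(U)={4} D(Z)={8}: no change => not a revision
Total revisions = 2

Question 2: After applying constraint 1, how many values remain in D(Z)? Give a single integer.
Constraint 1 (Y + U = Z) on D(Y)={4,5,8} D(U)={4,5,6,8} D(Z)={3,5,7,8}: Y {4,5,8}->{4}; U {4,5,6,8}->{4}; Z {3,5,7,8}->{8}
So after constraint 1: D(Z)={8}, size = 1

Answer: 1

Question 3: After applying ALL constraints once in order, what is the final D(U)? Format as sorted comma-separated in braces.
Answer: {4}

Derivation:
Constraint 1 (Y + U = Z) on D(Y)={4,5,8} D(U)={4,5,6,8} D(Z)={3,5,7,8}: Y {4,5,8}->{4}; U {4,5,6,8}->{4}; Z {3,5,7,8}->{8}
Constraint 2 (W < Y) on D(W)={3,4,5,6} D(Y)={4}: W {3,4,5,6}->{3}
Constraint 3 (U < Z) on D(U)={4} D(Z)={8}: no change
So after all 3 constraints: D(U) = {4}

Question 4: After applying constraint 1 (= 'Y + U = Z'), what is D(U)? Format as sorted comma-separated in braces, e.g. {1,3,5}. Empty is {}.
Answer: {4}

Derivation:
Constraint 1 (Y + U = Z) on D(Y)={4,5,8} D(U)={4,5,6,8} D(Z)={3,5,7,8}: Y {4,5,8}->{4}; U {4,5,6,8}->{4}; Z {3,5,7,8}->{8}
So after constraint 1: D(U) = {4}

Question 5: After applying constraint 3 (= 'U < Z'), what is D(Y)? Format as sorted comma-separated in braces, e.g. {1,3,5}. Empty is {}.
Answer: {4}

Derivation:
Constraint 1 (Y + U = Z) on D(Y)={4,5,8} D(U)={4,5,6,8} D(Z)={3,5,7,8}: Y {4,5,8}->{4}; U {4,5,6,8}->{4}; Z {3,5,7,8}->{8}
Constraint 2 (W < Y) on D(W)={3,4,5,6} D(Y)={4}: W {3,4,5,6}->{3}
Constraint 3 (U < Z) on D(U)={4} D(Z)={8}: no change
So after constraint 3: D(Y) = {4}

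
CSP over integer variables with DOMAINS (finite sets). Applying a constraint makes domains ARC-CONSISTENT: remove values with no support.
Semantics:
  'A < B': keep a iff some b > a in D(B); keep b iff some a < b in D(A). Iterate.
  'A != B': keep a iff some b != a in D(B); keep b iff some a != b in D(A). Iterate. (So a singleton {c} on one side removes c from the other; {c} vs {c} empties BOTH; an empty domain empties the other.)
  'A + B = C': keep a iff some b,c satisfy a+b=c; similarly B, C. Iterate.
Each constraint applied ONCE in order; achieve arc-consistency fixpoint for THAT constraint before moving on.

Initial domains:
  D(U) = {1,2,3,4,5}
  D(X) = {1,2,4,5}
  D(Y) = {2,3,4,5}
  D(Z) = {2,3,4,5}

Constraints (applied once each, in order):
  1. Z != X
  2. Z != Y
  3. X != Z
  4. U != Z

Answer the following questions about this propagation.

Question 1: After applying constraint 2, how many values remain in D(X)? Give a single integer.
Answer: 4

Derivation:
Constraint 1 (Z != X) on D(Z)={2,3,4,5} D(X)={1,2,4,5}: no change
Constraint 2 (Z != Y) on D(Z)={2,3,4,5} D(Y)={2,3,4,5}: no change
So after constraint 2: D(X)={1,2,4,5}, size = 4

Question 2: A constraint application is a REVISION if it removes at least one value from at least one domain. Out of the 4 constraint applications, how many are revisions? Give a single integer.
Constraint 1 (Z != X) on D(Z)={2,3,4,5} D(X)={1,2,4,5}: no change => not a revision
Constraint 2 (Z != Y) on D(Z)={2,3,4,5} D(Y)={2,3,4,5}: no change => not a revision
Constraint 3 (X != Z) on D(X)={1,2,4,5} D(Z)={2,3,4,5}: no change => not a revision
Constraint 4 (U != Z) on D(U)={1,2,3,4,5} D(Z)={2,3,4,5}: no change => not a revision
Total revisions = 0

Answer: 0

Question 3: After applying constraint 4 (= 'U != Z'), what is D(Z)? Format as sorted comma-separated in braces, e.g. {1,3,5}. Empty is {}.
Answer: {2,3,4,5}

Derivation:
Constraint 1 (Z != X) on D(Z)={2,3,4,5} D(X)={1,2,4,5}: no change
Constraint 2 (Z != Y) on D(Z)={2,3,4,5} D(Y)={2,3,4,5}: no change
Constraint 3 (X != Z) on D(X)={1,2,4,5} D(Z)={2,3,4,5}: no change
Constraint 4 (U != Z) on D(U)={1,2,3,4,5} D(Z)={2,3,4,5}: no change
So after constraint 4: D(Z) = {2,3,4,5}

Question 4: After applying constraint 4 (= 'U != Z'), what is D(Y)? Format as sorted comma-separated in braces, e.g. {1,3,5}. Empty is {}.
Constraint 1 (Z != X) on D(Z)={2,3,4,5} D(X)={1,2,4,5}: no change
Constraint 2 (Z != Y) on D(Z)={2,3,4,5} D(Y)={2,3,4,5}: no change
Constraint 3 (X != Z) on D(X)={1,2,4,5} D(Z)={2,3,4,5}: no change
Constraint 4 (U != Z) on D(U)={1,2,3,4,5} D(Z)={2,3,4,5}: no change
So after constraint 4: D(Y) = {2,3,4,5}

Answer: {2,3,4,5}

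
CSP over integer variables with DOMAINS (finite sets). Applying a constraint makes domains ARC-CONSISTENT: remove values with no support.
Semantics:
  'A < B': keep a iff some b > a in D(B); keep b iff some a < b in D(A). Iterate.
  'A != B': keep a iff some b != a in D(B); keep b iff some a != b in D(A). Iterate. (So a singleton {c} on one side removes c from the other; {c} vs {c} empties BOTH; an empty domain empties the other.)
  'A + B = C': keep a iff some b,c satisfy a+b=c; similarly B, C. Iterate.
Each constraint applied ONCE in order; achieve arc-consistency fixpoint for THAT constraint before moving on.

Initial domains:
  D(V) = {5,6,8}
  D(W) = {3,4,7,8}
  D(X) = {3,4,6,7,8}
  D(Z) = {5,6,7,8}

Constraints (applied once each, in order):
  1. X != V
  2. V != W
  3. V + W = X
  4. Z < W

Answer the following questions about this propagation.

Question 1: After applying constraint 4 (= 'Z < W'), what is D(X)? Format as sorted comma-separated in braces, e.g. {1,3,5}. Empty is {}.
Constraint 1 (X != V) on D(X)={3,4,6,7,8} D(V)={5,6,8}: no change
Constraint 2 (V != W) on D(V)={5,6,8} D(W)={3,4,7,8}: no change
Constraint 3 (V + W = X) on D(V)={5,6,8} D(W)={3,4,7,8} D(X)={3,4,6,7,8}: V {5,6,8}->{5}; W {3,4,7,8}->{3}; X {3,4,6,7,8}->{8}
Constraint 4 (Z < W) on D(Z)={5,6,7,8} D(W)={3}: Z {5,6,7,8}->{}; W {3}->{}
So after constraint 4: D(X) = {8}

Answer: {8}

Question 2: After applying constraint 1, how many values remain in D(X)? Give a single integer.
Constraint 1 (X != V) on D(X)={3,4,6,7,8} D(V)={5,6,8}: no change
So after constraint 1: D(X)={3,4,6,7,8}, size = 5

Answer: 5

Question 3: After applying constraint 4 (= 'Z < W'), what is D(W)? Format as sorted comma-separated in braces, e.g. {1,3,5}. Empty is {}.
Answer: {}

Derivation:
Constraint 1 (X != V) on D(X)={3,4,6,7,8} D(V)={5,6,8}: no change
Constraint 2 (V != W) on D(V)={5,6,8} D(W)={3,4,7,8}: no change
Constraint 3 (V + W = X) on D(V)={5,6,8} D(W)={3,4,7,8} D(X)={3,4,6,7,8}: V {5,6,8}->{5}; W {3,4,7,8}->{3}; X {3,4,6,7,8}->{8}
Constraint 4 (Z < W) on D(Z)={5,6,7,8} D(W)={3}: Z {5,6,7,8}->{}; W {3}->{}
So after constraint 4: D(W) = {}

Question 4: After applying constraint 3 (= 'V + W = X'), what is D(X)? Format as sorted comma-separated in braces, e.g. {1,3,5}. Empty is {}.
Constraint 1 (X != V) on D(X)={3,4,6,7,8} D(V)={5,6,8}: no change
Constraint 2 (V != W) on D(V)={5,6,8} D(W)={3,4,7,8}: no change
Constraint 3 (V + W = X) on D(V)={5,6,8} D(W)={3,4,7,8} D(X)={3,4,6,7,8}: V {5,6,8}->{5}; W {3,4,7,8}->{3}; X {3,4,6,7,8}->{8}
So after constraint 3: D(X) = {8}

Answer: {8}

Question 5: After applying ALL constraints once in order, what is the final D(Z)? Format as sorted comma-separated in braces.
Answer: {}

Derivation:
Constraint 1 (X != V) on D(X)={3,4,6,7,8} D(V)={5,6,8}: no change
Constraint 2 (V != W) on D(V)={5,6,8} D(W)={3,4,7,8}: no change
Constraint 3 (V + W = X) on D(V)={5,6,8} D(W)={3,4,7,8} D(X)={3,4,6,7,8}: V {5,6,8}->{5}; W {3,4,7,8}->{3}; X {3,4,6,7,8}->{8}
Constraint 4 (Z < W) on D(Z)={5,6,7,8} D(W)={3}: Z {5,6,7,8}->{}; W {3}->{}
So after all 4 constraints: D(Z) = {}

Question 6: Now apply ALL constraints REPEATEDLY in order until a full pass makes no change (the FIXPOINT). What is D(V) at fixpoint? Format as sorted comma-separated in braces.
Answer: {}

Derivation:
pass 0 (initial): D(V)={5,6,8}
pass 1: V {5,6,8}->{5}; W {3,4,7,8}->{}; X {3,4,6,7,8}->{8}; Z {5,6,7,8}->{}
pass 2: V {5}->{}; X {8}->{}
pass 3: no change
Fixpoint after 3 passes: D(V) = {}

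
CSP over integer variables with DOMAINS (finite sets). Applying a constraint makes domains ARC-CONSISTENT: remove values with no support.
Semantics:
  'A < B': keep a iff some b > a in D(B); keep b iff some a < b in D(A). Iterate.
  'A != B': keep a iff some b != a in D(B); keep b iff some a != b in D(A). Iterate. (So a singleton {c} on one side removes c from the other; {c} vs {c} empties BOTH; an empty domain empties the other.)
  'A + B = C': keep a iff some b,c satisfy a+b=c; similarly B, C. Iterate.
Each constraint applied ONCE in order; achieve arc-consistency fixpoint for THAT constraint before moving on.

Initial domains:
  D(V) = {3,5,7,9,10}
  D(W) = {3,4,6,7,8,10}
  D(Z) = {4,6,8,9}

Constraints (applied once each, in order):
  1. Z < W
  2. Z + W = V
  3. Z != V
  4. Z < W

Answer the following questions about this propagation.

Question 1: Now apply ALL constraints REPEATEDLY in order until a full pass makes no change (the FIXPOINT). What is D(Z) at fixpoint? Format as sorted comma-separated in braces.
pass 0 (initial): D(Z)={4,6,8,9}
pass 1: V {3,5,7,9,10}->{10}; W {3,4,6,7,8,10}->{6}; Z {4,6,8,9}->{4}
pass 2: no change
Fixpoint after 2 passes: D(Z) = {4}

Answer: {4}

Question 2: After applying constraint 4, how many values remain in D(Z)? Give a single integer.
Answer: 1

Derivation:
Constraint 1 (Z < W) on D(Z)={4,6,8,9} D(W)={3,4,6,7,8,10}: W {3,4,6,7,8,10}->{6,7,8,10}
Constraint 2 (Z + W = V) on D(Z)={4,6,8,9} D(W)={6,7,8,10} D(V)={3,5,7,9,10}: Z {4,6,8,9}->{4}; W {6,7,8,10}->{6}; V {3,5,7,9,10}->{10}
Constraint 3 (Z != V) on D(Z)={4} D(V)={10}: no change
Constraint 4 (Z < W) on D(Z)={4} D(W)={6}: no change
So after constraint 4: D(Z)={4}, size = 1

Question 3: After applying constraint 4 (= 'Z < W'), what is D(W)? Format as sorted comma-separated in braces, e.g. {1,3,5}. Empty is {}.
Constraint 1 (Z < W) on D(Z)={4,6,8,9} D(W)={3,4,6,7,8,10}: W {3,4,6,7,8,10}->{6,7,8,10}
Constraint 2 (Z + W = V) on D(Z)={4,6,8,9} D(W)={6,7,8,10} D(V)={3,5,7,9,10}: Z {4,6,8,9}->{4}; W {6,7,8,10}->{6}; V {3,5,7,9,10}->{10}
Constraint 3 (Z != V) on D(Z)={4} D(V)={10}: no change
Constraint 4 (Z < W) on D(Z)={4} D(W)={6}: no change
So after constraint 4: D(W) = {6}

Answer: {6}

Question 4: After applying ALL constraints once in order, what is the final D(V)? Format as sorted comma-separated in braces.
Answer: {10}

Derivation:
Constraint 1 (Z < W) on D(Z)={4,6,8,9} D(W)={3,4,6,7,8,10}: W {3,4,6,7,8,10}->{6,7,8,10}
Constraint 2 (Z + W = V) on D(Z)={4,6,8,9} D(W)={6,7,8,10} D(V)={3,5,7,9,10}: Z {4,6,8,9}->{4}; W {6,7,8,10}->{6}; V {3,5,7,9,10}->{10}
Constraint 3 (Z != V) on D(Z)={4} D(V)={10}: no change
Constraint 4 (Z < W) on D(Z)={4} D(W)={6}: no change
So after all 4 constraints: D(V) = {10}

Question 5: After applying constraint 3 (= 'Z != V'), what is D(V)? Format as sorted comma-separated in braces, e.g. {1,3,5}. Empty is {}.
Answer: {10}

Derivation:
Constraint 1 (Z < W) on D(Z)={4,6,8,9} D(W)={3,4,6,7,8,10}: W {3,4,6,7,8,10}->{6,7,8,10}
Constraint 2 (Z + W = V) on D(Z)={4,6,8,9} D(W)={6,7,8,10} D(V)={3,5,7,9,10}: Z {4,6,8,9}->{4}; W {6,7,8,10}->{6}; V {3,5,7,9,10}->{10}
Constraint 3 (Z != V) on D(Z)={4} D(V)={10}: no change
So after constraint 3: D(V) = {10}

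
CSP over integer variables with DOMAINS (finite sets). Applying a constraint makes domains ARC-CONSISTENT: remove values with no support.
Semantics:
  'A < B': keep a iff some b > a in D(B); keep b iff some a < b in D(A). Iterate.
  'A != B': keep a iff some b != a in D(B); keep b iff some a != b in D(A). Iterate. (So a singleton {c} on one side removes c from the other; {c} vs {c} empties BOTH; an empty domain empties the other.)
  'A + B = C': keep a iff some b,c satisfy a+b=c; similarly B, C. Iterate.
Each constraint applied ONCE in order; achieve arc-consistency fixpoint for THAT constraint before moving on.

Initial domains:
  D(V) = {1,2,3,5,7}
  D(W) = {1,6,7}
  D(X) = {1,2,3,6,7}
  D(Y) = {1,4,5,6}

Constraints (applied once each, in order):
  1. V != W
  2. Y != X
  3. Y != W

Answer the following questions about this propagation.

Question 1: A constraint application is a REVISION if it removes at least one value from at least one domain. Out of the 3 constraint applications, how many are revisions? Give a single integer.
Answer: 0

Derivation:
Constraint 1 (V != W) on D(V)={1,2,3,5,7} D(W)={1,6,7}: no change => not a revision
Constraint 2 (Y != X) on D(Y)={1,4,5,6} D(X)={1,2,3,6,7}: no change => not a revision
Constraint 3 (Y != W) on D(Y)={1,4,5,6} D(W)={1,6,7}: no change => not a revision
Total revisions = 0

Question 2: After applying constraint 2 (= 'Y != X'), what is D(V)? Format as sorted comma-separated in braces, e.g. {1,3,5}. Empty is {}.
Constraint 1 (V != W) on D(V)={1,2,3,5,7} D(W)={1,6,7}: no change
Constraint 2 (Y != X) on D(Y)={1,4,5,6} D(X)={1,2,3,6,7}: no change
So after constraint 2: D(V) = {1,2,3,5,7}

Answer: {1,2,3,5,7}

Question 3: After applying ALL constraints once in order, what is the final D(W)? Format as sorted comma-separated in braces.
Constraint 1 (V != W) on D(V)={1,2,3,5,7} D(W)={1,6,7}: no change
Constraint 2 (Y != X) on D(Y)={1,4,5,6} D(X)={1,2,3,6,7}: no change
Constraint 3 (Y != W) on D(Y)={1,4,5,6} D(W)={1,6,7}: no change
So after all 3 constraints: D(W) = {1,6,7}

Answer: {1,6,7}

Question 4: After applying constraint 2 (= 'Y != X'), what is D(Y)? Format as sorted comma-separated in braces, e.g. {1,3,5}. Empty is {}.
Answer: {1,4,5,6}

Derivation:
Constraint 1 (V != W) on D(V)={1,2,3,5,7} D(W)={1,6,7}: no change
Constraint 2 (Y != X) on D(Y)={1,4,5,6} D(X)={1,2,3,6,7}: no change
So after constraint 2: D(Y) = {1,4,5,6}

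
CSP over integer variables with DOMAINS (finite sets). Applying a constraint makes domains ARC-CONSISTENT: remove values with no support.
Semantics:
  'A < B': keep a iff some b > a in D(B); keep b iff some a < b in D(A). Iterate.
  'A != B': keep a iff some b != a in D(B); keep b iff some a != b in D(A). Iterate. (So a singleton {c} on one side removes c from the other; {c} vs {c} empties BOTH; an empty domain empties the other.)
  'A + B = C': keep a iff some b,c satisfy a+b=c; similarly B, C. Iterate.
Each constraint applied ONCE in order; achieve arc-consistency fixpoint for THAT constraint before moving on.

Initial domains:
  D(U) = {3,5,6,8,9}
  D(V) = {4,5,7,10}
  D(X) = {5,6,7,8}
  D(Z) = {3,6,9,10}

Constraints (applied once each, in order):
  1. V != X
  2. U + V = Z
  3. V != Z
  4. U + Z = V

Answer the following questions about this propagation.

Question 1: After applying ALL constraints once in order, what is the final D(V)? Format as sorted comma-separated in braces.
Answer: {}

Derivation:
Constraint 1 (V != X) on D(V)={4,5,7,10} D(X)={5,6,7,8}: no change
Constraint 2 (U + V = Z) on D(U)={3,5,6,8,9} D(V)={4,5,7,10} D(Z)={3,6,9,10}: U {3,5,6,8,9}->{3,5,6}; V {4,5,7,10}->{4,5,7}; Z {3,6,9,10}->{9,10}
Constraint 3 (V != Z) on D(V)={4,5,7} D(Z)={9,10}: no change
Constraint 4 (U + Z = V) on D(U)={3,5,6} D(Z)={9,10} D(V)={4,5,7}: U {3,5,6}->{}; Z {9,10}->{}; V {4,5,7}->{}
So after all 4 constraints: D(V) = {}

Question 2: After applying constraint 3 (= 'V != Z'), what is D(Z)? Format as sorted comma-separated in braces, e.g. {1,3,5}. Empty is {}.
Constraint 1 (V != X) on D(V)={4,5,7,10} D(X)={5,6,7,8}: no change
Constraint 2 (U + V = Z) on D(U)={3,5,6,8,9} D(V)={4,5,7,10} D(Z)={3,6,9,10}: U {3,5,6,8,9}->{3,5,6}; V {4,5,7,10}->{4,5,7}; Z {3,6,9,10}->{9,10}
Constraint 3 (V != Z) on D(V)={4,5,7} D(Z)={9,10}: no change
So after constraint 3: D(Z) = {9,10}

Answer: {9,10}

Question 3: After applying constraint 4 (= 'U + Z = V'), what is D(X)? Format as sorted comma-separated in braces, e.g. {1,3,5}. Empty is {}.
Answer: {5,6,7,8}

Derivation:
Constraint 1 (V != X) on D(V)={4,5,7,10} D(X)={5,6,7,8}: no change
Constraint 2 (U + V = Z) on D(U)={3,5,6,8,9} D(V)={4,5,7,10} D(Z)={3,6,9,10}: U {3,5,6,8,9}->{3,5,6}; V {4,5,7,10}->{4,5,7}; Z {3,6,9,10}->{9,10}
Constraint 3 (V != Z) on D(V)={4,5,7} D(Z)={9,10}: no change
Constraint 4 (U + Z = V) on D(U)={3,5,6} D(Z)={9,10} D(V)={4,5,7}: U {3,5,6}->{}; Z {9,10}->{}; V {4,5,7}->{}
So after constraint 4: D(X) = {5,6,7,8}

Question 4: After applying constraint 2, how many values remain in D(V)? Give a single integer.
Answer: 3

Derivation:
Constraint 1 (V != X) on D(V)={4,5,7,10} D(X)={5,6,7,8}: no change
Constraint 2 (U + V = Z) on D(U)={3,5,6,8,9} D(V)={4,5,7,10} D(Z)={3,6,9,10}: U {3,5,6,8,9}->{3,5,6}; V {4,5,7,10}->{4,5,7}; Z {3,6,9,10}->{9,10}
So after constraint 2: D(V)={4,5,7}, size = 3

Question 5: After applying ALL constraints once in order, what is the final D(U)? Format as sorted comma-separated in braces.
Answer: {}

Derivation:
Constraint 1 (V != X) on D(V)={4,5,7,10} D(X)={5,6,7,8}: no change
Constraint 2 (U + V = Z) on D(U)={3,5,6,8,9} D(V)={4,5,7,10} D(Z)={3,6,9,10}: U {3,5,6,8,9}->{3,5,6}; V {4,5,7,10}->{4,5,7}; Z {3,6,9,10}->{9,10}
Constraint 3 (V != Z) on D(V)={4,5,7} D(Z)={9,10}: no change
Constraint 4 (U + Z = V) on D(U)={3,5,6} D(Z)={9,10} D(V)={4,5,7}: U {3,5,6}->{}; Z {9,10}->{}; V {4,5,7}->{}
So after all 4 constraints: D(U) = {}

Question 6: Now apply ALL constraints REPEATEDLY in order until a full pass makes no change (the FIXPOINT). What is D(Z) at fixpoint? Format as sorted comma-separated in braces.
pass 0 (initial): D(Z)={3,6,9,10}
pass 1: U {3,5,6,8,9}->{}; V {4,5,7,10}->{}; Z {3,6,9,10}->{}
pass 2: X {5,6,7,8}->{}
pass 3: no change
Fixpoint after 3 passes: D(Z) = {}

Answer: {}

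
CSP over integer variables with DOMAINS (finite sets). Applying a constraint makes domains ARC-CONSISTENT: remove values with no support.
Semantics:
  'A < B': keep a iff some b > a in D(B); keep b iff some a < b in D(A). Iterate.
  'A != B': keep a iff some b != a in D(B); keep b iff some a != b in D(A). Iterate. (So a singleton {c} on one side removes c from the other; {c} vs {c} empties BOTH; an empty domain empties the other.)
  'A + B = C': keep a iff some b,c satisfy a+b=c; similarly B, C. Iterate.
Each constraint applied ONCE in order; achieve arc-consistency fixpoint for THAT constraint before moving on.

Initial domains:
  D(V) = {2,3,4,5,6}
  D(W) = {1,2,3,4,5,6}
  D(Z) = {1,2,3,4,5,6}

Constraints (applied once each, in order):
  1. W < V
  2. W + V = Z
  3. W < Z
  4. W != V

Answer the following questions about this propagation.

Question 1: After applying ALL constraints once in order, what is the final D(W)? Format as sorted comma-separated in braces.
Answer: {1,2,3,4}

Derivation:
Constraint 1 (W < V) on D(W)={1,2,3,4,5,6} D(V)={2,3,4,5,6}: W {1,2,3,4,5,6}->{1,2,3,4,5}
Constraint 2 (W + V = Z) on D(W)={1,2,3,4,5} D(V)={2,3,4,5,6} D(Z)={1,2,3,4,5,6}: W {1,2,3,4,5}->{1,2,3,4}; V {2,3,4,5,6}->{2,3,4,5}; Z {1,2,3,4,5,6}->{3,4,5,6}
Constraint 3 (W < Z) on D(W)={1,2,3,4} D(Z)={3,4,5,6}: no change
Constraint 4 (W != V) on D(W)={1,2,3,4} D(V)={2,3,4,5}: no change
So after all 4 constraints: D(W) = {1,2,3,4}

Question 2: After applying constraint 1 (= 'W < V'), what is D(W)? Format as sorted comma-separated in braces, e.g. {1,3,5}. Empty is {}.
Answer: {1,2,3,4,5}

Derivation:
Constraint 1 (W < V) on D(W)={1,2,3,4,5,6} D(V)={2,3,4,5,6}: W {1,2,3,4,5,6}->{1,2,3,4,5}
So after constraint 1: D(W) = {1,2,3,4,5}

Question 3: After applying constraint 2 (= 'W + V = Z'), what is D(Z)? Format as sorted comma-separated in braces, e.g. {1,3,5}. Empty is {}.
Constraint 1 (W < V) on D(W)={1,2,3,4,5,6} D(V)={2,3,4,5,6}: W {1,2,3,4,5,6}->{1,2,3,4,5}
Constraint 2 (W + V = Z) on D(W)={1,2,3,4,5} D(V)={2,3,4,5,6} D(Z)={1,2,3,4,5,6}: W {1,2,3,4,5}->{1,2,3,4}; V {2,3,4,5,6}->{2,3,4,5}; Z {1,2,3,4,5,6}->{3,4,5,6}
So after constraint 2: D(Z) = {3,4,5,6}

Answer: {3,4,5,6}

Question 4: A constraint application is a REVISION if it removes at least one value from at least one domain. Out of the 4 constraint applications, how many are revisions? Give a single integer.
Answer: 2

Derivation:
Constraint 1 (W < V) on D(W)={1,2,3,4,5,6} D(V)={2,3,4,5,6}: W {1,2,3,4,5,6}->{1,2,3,4,5} => REVISION
Constraint 2 (W + V = Z) on D(W)={1,2,3,4,5} D(V)={2,3,4,5,6} D(Z)={1,2,3,4,5,6}: W {1,2,3,4,5}->{1,2,3,4}; V {2,3,4,5,6}->{2,3,4,5}; Z {1,2,3,4,5,6}->{3,4,5,6} => REVISION
Constraint 3 (W < Z) on D(W)={1,2,3,4} D(Z)={3,4,5,6}: no change => not a revision
Constraint 4 (W != V) on D(W)={1,2,3,4} D(V)={2,3,4,5}: no change => not a revision
Total revisions = 2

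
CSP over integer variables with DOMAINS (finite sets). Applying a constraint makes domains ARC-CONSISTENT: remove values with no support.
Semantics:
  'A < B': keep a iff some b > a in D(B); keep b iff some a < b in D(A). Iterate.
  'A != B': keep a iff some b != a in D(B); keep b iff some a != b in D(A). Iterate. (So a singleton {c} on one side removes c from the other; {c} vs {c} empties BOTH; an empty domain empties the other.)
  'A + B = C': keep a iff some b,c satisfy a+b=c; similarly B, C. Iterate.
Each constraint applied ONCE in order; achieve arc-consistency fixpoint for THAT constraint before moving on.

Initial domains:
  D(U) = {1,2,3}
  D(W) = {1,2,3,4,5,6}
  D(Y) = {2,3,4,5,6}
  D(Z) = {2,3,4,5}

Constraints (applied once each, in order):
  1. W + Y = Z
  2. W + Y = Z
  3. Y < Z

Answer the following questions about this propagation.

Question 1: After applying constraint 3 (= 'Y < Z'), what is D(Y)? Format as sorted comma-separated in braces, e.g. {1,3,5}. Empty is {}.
Constraint 1 (W + Y = Z) on D(W)={1,2,3,4,5,6} D(Y)={2,3,4,5,6} D(Z)={2,3,4,5}: W {1,2,3,4,5,6}->{1,2,3}; Y {2,3,4,5,6}->{2,3,4}; Z {2,3,4,5}->{3,4,5}
Constraint 2 (W + Y = Z) on D(W)={1,2,3} D(Y)={2,3,4} D(Z)={3,4,5}: no change
Constraint 3 (Y < Z) on D(Y)={2,3,4} D(Z)={3,4,5}: no change
So after constraint 3: D(Y) = {2,3,4}

Answer: {2,3,4}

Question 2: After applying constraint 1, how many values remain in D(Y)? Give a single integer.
Answer: 3

Derivation:
Constraint 1 (W + Y = Z) on D(W)={1,2,3,4,5,6} D(Y)={2,3,4,5,6} D(Z)={2,3,4,5}: W {1,2,3,4,5,6}->{1,2,3}; Y {2,3,4,5,6}->{2,3,4}; Z {2,3,4,5}->{3,4,5}
So after constraint 1: D(Y)={2,3,4}, size = 3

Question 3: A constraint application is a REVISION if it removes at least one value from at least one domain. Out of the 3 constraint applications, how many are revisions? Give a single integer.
Constraint 1 (W + Y = Z) on D(W)={1,2,3,4,5,6} D(Y)={2,3,4,5,6} D(Z)={2,3,4,5}: W {1,2,3,4,5,6}->{1,2,3}; Y {2,3,4,5,6}->{2,3,4}; Z {2,3,4,5}->{3,4,5} => REVISION
Constraint 2 (W + Y = Z) on D(W)={1,2,3} D(Y)={2,3,4} D(Z)={3,4,5}: no change => not a revision
Constraint 3 (Y < Z) on D(Y)={2,3,4} D(Z)={3,4,5}: no change => not a revision
Total revisions = 1

Answer: 1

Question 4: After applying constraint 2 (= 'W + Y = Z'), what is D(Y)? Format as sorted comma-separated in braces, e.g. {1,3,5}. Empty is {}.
Answer: {2,3,4}

Derivation:
Constraint 1 (W + Y = Z) on D(W)={1,2,3,4,5,6} D(Y)={2,3,4,5,6} D(Z)={2,3,4,5}: W {1,2,3,4,5,6}->{1,2,3}; Y {2,3,4,5,6}->{2,3,4}; Z {2,3,4,5}->{3,4,5}
Constraint 2 (W + Y = Z) on D(W)={1,2,3} D(Y)={2,3,4} D(Z)={3,4,5}: no change
So after constraint 2: D(Y) = {2,3,4}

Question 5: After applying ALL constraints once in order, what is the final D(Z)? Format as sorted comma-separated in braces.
Constraint 1 (W + Y = Z) on D(W)={1,2,3,4,5,6} D(Y)={2,3,4,5,6} D(Z)={2,3,4,5}: W {1,2,3,4,5,6}->{1,2,3}; Y {2,3,4,5,6}->{2,3,4}; Z {2,3,4,5}->{3,4,5}
Constraint 2 (W + Y = Z) on D(W)={1,2,3} D(Y)={2,3,4} D(Z)={3,4,5}: no change
Constraint 3 (Y < Z) on D(Y)={2,3,4} D(Z)={3,4,5}: no change
So after all 3 constraints: D(Z) = {3,4,5}

Answer: {3,4,5}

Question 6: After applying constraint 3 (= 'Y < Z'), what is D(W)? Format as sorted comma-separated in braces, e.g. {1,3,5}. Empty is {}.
Constraint 1 (W + Y = Z) on D(W)={1,2,3,4,5,6} D(Y)={2,3,4,5,6} D(Z)={2,3,4,5}: W {1,2,3,4,5,6}->{1,2,3}; Y {2,3,4,5,6}->{2,3,4}; Z {2,3,4,5}->{3,4,5}
Constraint 2 (W + Y = Z) on D(W)={1,2,3} D(Y)={2,3,4} D(Z)={3,4,5}: no change
Constraint 3 (Y < Z) on D(Y)={2,3,4} D(Z)={3,4,5}: no change
So after constraint 3: D(W) = {1,2,3}

Answer: {1,2,3}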